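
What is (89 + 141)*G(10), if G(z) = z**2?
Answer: 23000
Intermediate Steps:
(89 + 141)*G(10) = (89 + 141)*10**2 = 230*100 = 23000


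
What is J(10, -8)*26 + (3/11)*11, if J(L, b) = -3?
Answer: -75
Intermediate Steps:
J(10, -8)*26 + (3/11)*11 = -3*26 + (3/11)*11 = -78 + (3*(1/11))*11 = -78 + (3/11)*11 = -78 + 3 = -75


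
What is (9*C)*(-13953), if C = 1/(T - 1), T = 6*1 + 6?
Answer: -125577/11 ≈ -11416.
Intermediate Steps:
T = 12 (T = 6 + 6 = 12)
C = 1/11 (C = 1/(12 - 1) = 1/11 ≈ 0.090909)
(9*C)*(-13953) = (9*(1/11))*(-13953) = (9/11)*(-13953) = -125577/11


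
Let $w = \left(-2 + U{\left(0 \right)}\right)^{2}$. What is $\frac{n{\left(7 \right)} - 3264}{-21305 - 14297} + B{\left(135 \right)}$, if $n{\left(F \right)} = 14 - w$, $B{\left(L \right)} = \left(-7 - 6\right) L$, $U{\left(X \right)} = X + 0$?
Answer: $- \frac{31239128}{17801} \approx -1754.9$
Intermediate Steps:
$U{\left(X \right)} = X$
$B{\left(L \right)} = - 13 L$
$w = 4$ ($w = \left(-2 + 0\right)^{2} = \left(-2\right)^{2} = 4$)
$n{\left(F \right)} = 10$ ($n{\left(F \right)} = 14 - 4 = 10$)
$\frac{n{\left(7 \right)} - 3264}{-21305 - 14297} + B{\left(135 \right)} = \frac{10 - 3264}{-21305 - 14297} - 1755 = - \frac{3254}{-35602} - 1755 = \left(-3254\right) \left(- \frac{1}{35602}\right) - 1755 = \frac{1627}{17801} - 1755 = - \frac{31239128}{17801}$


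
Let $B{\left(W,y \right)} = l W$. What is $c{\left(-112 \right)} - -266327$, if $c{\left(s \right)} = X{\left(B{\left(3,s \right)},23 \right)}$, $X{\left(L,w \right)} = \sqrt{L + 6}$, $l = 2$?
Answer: $266327 + 2 \sqrt{3} \approx 2.6633 \cdot 10^{5}$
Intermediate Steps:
$B{\left(W,y \right)} = 2 W$
$X{\left(L,w \right)} = \sqrt{6 + L}$
$c{\left(s \right)} = 2 \sqrt{3}$ ($c{\left(s \right)} = \sqrt{6 + 2 \cdot 3} = \sqrt{6 + 6} = \sqrt{12} = 2 \sqrt{3}$)
$c{\left(-112 \right)} - -266327 = 2 \sqrt{3} - -266327 = 2 \sqrt{3} + 266327 = 266327 + 2 \sqrt{3}$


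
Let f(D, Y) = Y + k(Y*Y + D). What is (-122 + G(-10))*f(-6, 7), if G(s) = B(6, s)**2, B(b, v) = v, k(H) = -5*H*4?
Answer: 18766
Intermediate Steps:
k(H) = -20*H
G(s) = s**2
f(D, Y) = Y - 20*D - 20*Y**2 (f(D, Y) = Y - 20*(Y*Y + D) = Y - 20*(Y**2 + D) = Y - 20*(D + Y**2) = Y + (-20*D - 20*Y**2) = Y - 20*D - 20*Y**2)
(-122 + G(-10))*f(-6, 7) = (-122 + (-10)**2)*(7 - 20*(-6) - 20*7**2) = (-122 + 100)*(7 + 120 - 20*49) = -22*(7 + 120 - 980) = -22*(-853) = 18766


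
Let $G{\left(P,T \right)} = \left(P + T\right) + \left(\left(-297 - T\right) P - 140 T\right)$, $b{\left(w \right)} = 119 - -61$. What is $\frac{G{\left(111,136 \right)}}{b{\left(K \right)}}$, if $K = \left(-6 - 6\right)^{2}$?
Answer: $- \frac{16714}{45} \approx -371.42$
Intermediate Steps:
$K = 144$ ($K = \left(-12\right)^{2} = 144$)
$b{\left(w \right)} = 180$ ($b{\left(w \right)} = 119 + 61 = 180$)
$G{\left(P,T \right)} = P - 139 T + P \left(-297 - T\right)$ ($G{\left(P,T \right)} = \left(P + T\right) + \left(P \left(-297 - T\right) - 140 T\right) = \left(P + T\right) + \left(- 140 T + P \left(-297 - T\right)\right) = P - 139 T + P \left(-297 - T\right)$)
$\frac{G{\left(111,136 \right)}}{b{\left(K \right)}} = \frac{\left(-296\right) 111 - 18904 - 111 \cdot 136}{180} = \left(-32856 - 18904 - 15096\right) \frac{1}{180} = \left(-66856\right) \frac{1}{180} = - \frac{16714}{45}$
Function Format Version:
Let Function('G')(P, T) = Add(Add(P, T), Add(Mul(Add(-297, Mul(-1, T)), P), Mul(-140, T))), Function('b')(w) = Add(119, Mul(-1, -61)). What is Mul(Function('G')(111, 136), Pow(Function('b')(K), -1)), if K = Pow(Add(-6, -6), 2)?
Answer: Rational(-16714, 45) ≈ -371.42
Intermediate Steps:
K = 144 (K = Pow(-12, 2) = 144)
Function('b')(w) = 180 (Function('b')(w) = Add(119, 61) = 180)
Function('G')(P, T) = Add(P, Mul(-139, T), Mul(P, Add(-297, Mul(-1, T)))) (Function('G')(P, T) = Add(Add(P, T), Add(Mul(P, Add(-297, Mul(-1, T))), Mul(-140, T))) = Add(Add(P, T), Add(Mul(-140, T), Mul(P, Add(-297, Mul(-1, T))))) = Add(P, Mul(-139, T), Mul(P, Add(-297, Mul(-1, T)))))
Mul(Function('G')(111, 136), Pow(Function('b')(K), -1)) = Mul(Add(Mul(-296, 111), Mul(-139, 136), Mul(-1, 111, 136)), Pow(180, -1)) = Mul(Add(-32856, -18904, -15096), Rational(1, 180)) = Mul(-66856, Rational(1, 180)) = Rational(-16714, 45)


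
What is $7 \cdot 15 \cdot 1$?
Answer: $105$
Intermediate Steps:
$7 \cdot 15 \cdot 1 = 105 \cdot 1 = 105$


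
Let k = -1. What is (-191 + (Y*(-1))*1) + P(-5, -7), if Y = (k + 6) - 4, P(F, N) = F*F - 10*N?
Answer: -97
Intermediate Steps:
P(F, N) = F² - 10*N
Y = 1 (Y = (-1 + 6) - 4 = 5 - 4 = 1)
(-191 + (Y*(-1))*1) + P(-5, -7) = (-191 + (1*(-1))*1) + ((-5)² - 10*(-7)) = (-191 - 1*1) + (25 + 70) = (-191 - 1) + 95 = -192 + 95 = -97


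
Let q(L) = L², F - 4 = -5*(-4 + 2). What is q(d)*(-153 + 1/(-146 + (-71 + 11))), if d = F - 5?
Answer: -2553039/206 ≈ -12393.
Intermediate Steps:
F = 14 (F = 4 - 5*(-4 + 2) = 4 - 5*(-2) = 4 + 10 = 14)
d = 9 (d = 14 - 5 = 9)
q(d)*(-153 + 1/(-146 + (-71 + 11))) = 9²*(-153 + 1/(-146 + (-71 + 11))) = 81*(-153 + 1/(-146 - 60)) = 81*(-153 + 1/(-206)) = 81*(-153 - 1/206) = 81*(-31519/206) = -2553039/206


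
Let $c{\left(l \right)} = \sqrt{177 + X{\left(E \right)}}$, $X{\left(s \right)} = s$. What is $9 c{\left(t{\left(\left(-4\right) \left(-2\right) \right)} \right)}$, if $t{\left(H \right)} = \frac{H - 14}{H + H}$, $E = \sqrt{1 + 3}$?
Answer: $9 \sqrt{179} \approx 120.41$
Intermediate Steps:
$E = 2$ ($E = \sqrt{4} = 2$)
$t{\left(H \right)} = \frac{-14 + H}{2 H}$
$c{\left(l \right)} = \sqrt{179}$ ($c{\left(l \right)} = \sqrt{177 + 2} = \sqrt{179}$)
$9 c{\left(t{\left(\left(-4\right) \left(-2\right) \right)} \right)} = 9 \sqrt{179}$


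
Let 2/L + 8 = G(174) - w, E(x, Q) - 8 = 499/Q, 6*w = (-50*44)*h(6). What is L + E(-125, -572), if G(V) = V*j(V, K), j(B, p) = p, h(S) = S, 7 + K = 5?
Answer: 1879783/263692 ≈ 7.1287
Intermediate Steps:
K = -2 (K = -7 + 5 = -2)
w = -2200 (w = (-50*44*6)/6 = (-2200*6)/6 = (⅙)*(-13200) = -2200)
E(x, Q) = 8 + 499/Q
G(V) = -2*V (G(V) = V*(-2) = -2*V)
L = 1/922 (L = 2/(-8 + (-2*174 - 1*(-2200))) = 2/(-8 + (-348 + 2200)) = 2/(-8 + 1852) = 2/1844 = 2*(1/1844) = 1/922 ≈ 0.0010846)
L + E(-125, -572) = 1/922 + (8 + 499/(-572)) = 1/922 + (8 + 499*(-1/572)) = 1/922 + (8 - 499/572) = 1/922 + 4077/572 = 1879783/263692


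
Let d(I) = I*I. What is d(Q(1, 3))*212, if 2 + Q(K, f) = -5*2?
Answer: 30528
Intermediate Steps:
Q(K, f) = -12 (Q(K, f) = -2 - 5*2 = -2 - 10 = -12)
d(I) = I**2
d(Q(1, 3))*212 = (-12)**2*212 = 144*212 = 30528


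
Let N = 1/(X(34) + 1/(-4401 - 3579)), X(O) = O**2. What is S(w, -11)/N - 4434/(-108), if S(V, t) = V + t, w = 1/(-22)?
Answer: -6703313651/526680 ≈ -12727.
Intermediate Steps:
w = -1/22 ≈ -0.045455
N = 7980/9224879 (N = 1/(34**2 + 1/(-4401 - 3579)) = 1/(1156 + 1/(-7980)) = 1/(1156 - 1/7980) = 1/(9224879/7980) = 7980/9224879 ≈ 0.00086505)
S(w, -11)/N - 4434/(-108) = (-1/22 - 11)/(7980/9224879) - 4434/(-108) = -243/22*9224879/7980 - 4434*(-1/108) = -747215199/58520 + 739/18 = -6703313651/526680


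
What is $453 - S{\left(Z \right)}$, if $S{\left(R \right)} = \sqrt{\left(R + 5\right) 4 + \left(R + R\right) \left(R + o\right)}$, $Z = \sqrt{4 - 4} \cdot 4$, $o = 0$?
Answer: $453 - 2 \sqrt{5} \approx 448.53$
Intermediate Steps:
$Z = 0$ ($Z = \sqrt{0} \cdot 4 = 0 \cdot 4 = 0$)
$S{\left(R \right)} = \sqrt{20 + 2 R^{2} + 4 R}$ ($S{\left(R \right)} = \sqrt{\left(R + 5\right) 4 + \left(R + R\right) \left(R + 0\right)} = \sqrt{\left(5 + R\right) 4 + 2 R R} = \sqrt{\left(20 + 4 R\right) + 2 R^{2}} = \sqrt{20 + 2 R^{2} + 4 R}$)
$453 - S{\left(Z \right)} = 453 - \sqrt{20 + 2 \cdot 0^{2} + 4 \cdot 0} = 453 - \sqrt{20 + 2 \cdot 0 + 0} = 453 - \sqrt{20 + 0 + 0} = 453 - \sqrt{20} = 453 - 2 \sqrt{5}$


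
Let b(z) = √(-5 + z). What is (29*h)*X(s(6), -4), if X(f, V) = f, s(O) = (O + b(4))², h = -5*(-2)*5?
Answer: 50750 + 17400*I ≈ 50750.0 + 17400.0*I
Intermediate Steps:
h = 50 (h = 10*5 = 50)
s(O) = (I + O)² (s(O) = (O + √(-5 + 4))² = (O + √(-1))² = (O + I)² = (I + O)²)
(29*h)*X(s(6), -4) = (29*50)*(I + 6)² = 1450*(6 + I)²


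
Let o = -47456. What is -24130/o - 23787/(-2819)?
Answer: 598429171/66889232 ≈ 8.9466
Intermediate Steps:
-24130/o - 23787/(-2819) = -24130/(-47456) - 23787/(-2819) = -24130*(-1/47456) - 23787*(-1/2819) = 12065/23728 + 23787/2819 = 598429171/66889232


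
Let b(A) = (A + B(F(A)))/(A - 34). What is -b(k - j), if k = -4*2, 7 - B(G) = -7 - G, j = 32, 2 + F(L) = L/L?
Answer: -27/74 ≈ -0.36486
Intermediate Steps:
F(L) = -1 (F(L) = -2 + L/L = -2 + 1 = -1)
B(G) = 14 + G (B(G) = 7 - (-7 - G) = 7 + (7 + G) = 14 + G)
k = -8
b(A) = (13 + A)/(-34 + A) (b(A) = (A + (14 - 1))/(A - 34) = (A + 13)/(-34 + A) = (13 + A)/(-34 + A))
-b(k - j) = -(13 + (-8 - 1*32))/(-34 + (-8 - 1*32)) = -(13 + (-8 - 32))/(-34 + (-8 - 32)) = -(13 - 40)/(-34 - 40) = -(-27)/(-74) = -(-1)*(-27)/74 = -1*27/74 = -27/74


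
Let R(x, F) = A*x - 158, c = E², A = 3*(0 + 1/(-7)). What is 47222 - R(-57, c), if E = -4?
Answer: 331489/7 ≈ 47356.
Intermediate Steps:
A = -3/7 (A = 3*(0 + 1*(-⅐)) = 3*(0 - ⅐) = 3*(-⅐) = -3/7 ≈ -0.42857)
c = 16 (c = (-4)² = 16)
R(x, F) = -158 - 3*x/7 (R(x, F) = -3*x/7 - 158 = -158 - 3*x/7)
47222 - R(-57, c) = 47222 - (-158 - 3/7*(-57)) = 47222 - (-158 + 171/7) = 47222 - 1*(-935/7) = 47222 + 935/7 = 331489/7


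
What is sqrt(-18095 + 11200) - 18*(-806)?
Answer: 14508 + I*sqrt(6895) ≈ 14508.0 + 83.036*I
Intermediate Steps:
sqrt(-18095 + 11200) - 18*(-806) = sqrt(-6895) - 1*(-14508) = I*sqrt(6895) + 14508 = 14508 + I*sqrt(6895)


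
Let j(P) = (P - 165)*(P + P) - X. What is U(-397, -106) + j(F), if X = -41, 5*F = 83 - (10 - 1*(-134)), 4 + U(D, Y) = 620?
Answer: 124517/25 ≈ 4980.7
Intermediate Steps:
U(D, Y) = 616 (U(D, Y) = -4 + 620 = 616)
F = -61/5 (F = (83 - (10 - 1*(-134)))/5 = (83 - (10 + 134))/5 = (83 - 1*144)/5 = (83 - 144)/5 = (⅕)*(-61) = -61/5 ≈ -12.200)
j(P) = 41 + 2*P*(-165 + P) (j(P) = (P - 165)*(P + P) - 1*(-41) = (-165 + P)*(2*P) + 41 = 2*P*(-165 + P) + 41 = 41 + 2*P*(-165 + P))
U(-397, -106) + j(F) = 616 + (41 - 330*(-61/5) + 2*(-61/5)²) = 616 + (41 + 4026 + 2*(3721/25)) = 616 + (41 + 4026 + 7442/25) = 616 + 109117/25 = 124517/25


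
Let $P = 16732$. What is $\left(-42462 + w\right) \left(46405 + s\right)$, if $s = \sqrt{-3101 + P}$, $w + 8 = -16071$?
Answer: $-2716595105 - 58541 \sqrt{13631} \approx -2.7234 \cdot 10^{9}$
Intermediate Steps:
$w = -16079$ ($w = -8 - 16071 = -16079$)
$s = \sqrt{13631}$ ($s = \sqrt{-3101 + 16732} = \sqrt{13631} \approx 116.75$)
$\left(-42462 + w\right) \left(46405 + s\right) = \left(-42462 - 16079\right) \left(46405 + \sqrt{13631}\right) = - 58541 \left(46405 + \sqrt{13631}\right) = -2716595105 - 58541 \sqrt{13631}$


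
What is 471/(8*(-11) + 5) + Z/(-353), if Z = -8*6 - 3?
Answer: -162030/29299 ≈ -5.5302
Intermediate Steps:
Z = -51 (Z = -48 - 3 = -51)
471/(8*(-11) + 5) + Z/(-353) = 471/(8*(-11) + 5) - 51/(-353) = 471/(-88 + 5) - 51*(-1/353) = 471/(-83) + 51/353 = 471*(-1/83) + 51/353 = -471/83 + 51/353 = -162030/29299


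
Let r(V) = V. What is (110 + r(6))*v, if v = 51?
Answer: 5916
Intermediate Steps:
(110 + r(6))*v = (110 + 6)*51 = 116*51 = 5916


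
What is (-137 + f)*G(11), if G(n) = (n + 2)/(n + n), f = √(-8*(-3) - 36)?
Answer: -1781/22 + 13*I*√3/11 ≈ -80.955 + 2.047*I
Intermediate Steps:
f = 2*I*√3 (f = √(24 - 36) = √(-12) = 2*I*√3 ≈ 3.4641*I)
G(n) = (2 + n)/(2*n) (G(n) = (2 + n)/((2*n)) = (2 + n)*(1/(2*n)) = (2 + n)/(2*n))
(-137 + f)*G(11) = (-137 + 2*I*√3)*((½)*(2 + 11)/11) = (-137 + 2*I*√3)*((½)*(1/11)*13) = (-137 + 2*I*√3)*(13/22) = -1781/22 + 13*I*√3/11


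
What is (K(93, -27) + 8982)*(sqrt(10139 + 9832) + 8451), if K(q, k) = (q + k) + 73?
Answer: 77081571 + 27363*sqrt(2219) ≈ 7.8371e+7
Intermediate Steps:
K(q, k) = 73 + k + q (K(q, k) = (k + q) + 73 = 73 + k + q)
(K(93, -27) + 8982)*(sqrt(10139 + 9832) + 8451) = ((73 - 27 + 93) + 8982)*(sqrt(10139 + 9832) + 8451) = (139 + 8982)*(sqrt(19971) + 8451) = 9121*(3*sqrt(2219) + 8451) = 9121*(8451 + 3*sqrt(2219)) = 77081571 + 27363*sqrt(2219)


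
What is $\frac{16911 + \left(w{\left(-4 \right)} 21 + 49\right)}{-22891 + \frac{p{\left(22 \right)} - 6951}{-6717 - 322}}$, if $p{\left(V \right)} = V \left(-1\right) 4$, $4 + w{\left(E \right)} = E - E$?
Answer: $- \frac{8438}{11445} \approx -0.73727$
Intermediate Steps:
$w{\left(E \right)} = -4$ ($w{\left(E \right)} = -4 + \left(E - E\right) = -4 + 0 = -4$)
$p{\left(V \right)} = - 4 V$ ($p{\left(V \right)} = - V 4 = - 4 V$)
$\frac{16911 + \left(w{\left(-4 \right)} 21 + 49\right)}{-22891 + \frac{p{\left(22 \right)} - 6951}{-6717 - 322}} = \frac{16911 + \left(\left(-4\right) 21 + 49\right)}{-22891 + \frac{\left(-4\right) 22 - 6951}{-6717 - 322}} = \frac{16911 + \left(-84 + 49\right)}{-22891 + \frac{-88 - 6951}{-7039}} = \frac{16911 - 35}{-22891 - -1} = \frac{16876}{-22891 + 1} = \frac{16876}{-22890} = 16876 \left(- \frac{1}{22890}\right) = - \frac{8438}{11445}$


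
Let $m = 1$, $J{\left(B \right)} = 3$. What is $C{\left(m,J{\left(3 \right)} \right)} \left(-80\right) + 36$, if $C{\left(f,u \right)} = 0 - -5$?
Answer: $-364$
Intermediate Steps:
$C{\left(f,u \right)} = 5$ ($C{\left(f,u \right)} = 0 + 5 = 5$)
$C{\left(m,J{\left(3 \right)} \right)} \left(-80\right) + 36 = 5 \left(-80\right) + 36 = -400 + 36 = -364$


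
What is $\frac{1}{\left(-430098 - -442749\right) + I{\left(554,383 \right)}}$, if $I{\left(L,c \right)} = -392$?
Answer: $\frac{1}{12259} \approx 8.1573 \cdot 10^{-5}$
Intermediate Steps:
$\frac{1}{\left(-430098 - -442749\right) + I{\left(554,383 \right)}} = \frac{1}{\left(-430098 - -442749\right) - 392} = \frac{1}{\left(-430098 + 442749\right) - 392} = \frac{1}{12651 - 392} = \frac{1}{12259}$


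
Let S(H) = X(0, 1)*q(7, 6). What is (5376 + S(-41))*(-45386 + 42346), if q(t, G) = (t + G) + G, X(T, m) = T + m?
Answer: -16400800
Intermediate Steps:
q(t, G) = t + 2*G (q(t, G) = (G + t) + G = t + 2*G)
S(H) = 19 (S(H) = (0 + 1)*(7 + 2*6) = 1*(7 + 12) = 1*19 = 19)
(5376 + S(-41))*(-45386 + 42346) = (5376 + 19)*(-45386 + 42346) = 5395*(-3040) = -16400800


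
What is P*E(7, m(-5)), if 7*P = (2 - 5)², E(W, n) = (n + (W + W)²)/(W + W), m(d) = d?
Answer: 1719/98 ≈ 17.541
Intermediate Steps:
E(W, n) = (n + 4*W²)/(2*W) (E(W, n) = (n + (2*W)²)/((2*W)) = (n + 4*W²)*(1/(2*W)) = (n + 4*W²)/(2*W))
P = 9/7 (P = (2 - 5)²/7 = (⅐)*(-3)² = (⅐)*9 = 9/7 ≈ 1.2857)
P*E(7, m(-5)) = 9*(2*7 + (½)*(-5)/7)/7 = 9*(14 + (½)*(-5)*(⅐))/7 = 9*(14 - 5/14)/7 = (9/7)*(191/14) = 1719/98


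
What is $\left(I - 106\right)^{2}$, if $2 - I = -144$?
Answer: $1600$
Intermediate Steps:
$I = 146$ ($I = 2 - -144 = 2 + 144 = 146$)
$\left(I - 106\right)^{2} = \left(146 - 106\right)^{2} = 40^{2} = 1600$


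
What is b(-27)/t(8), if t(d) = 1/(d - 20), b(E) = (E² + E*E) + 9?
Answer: -17604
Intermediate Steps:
b(E) = 9 + 2*E² (b(E) = (E² + E²) + 9 = 2*E² + 9 = 9 + 2*E²)
t(d) = 1/(-20 + d)
b(-27)/t(8) = (9 + 2*(-27)²)/(1/(-20 + 8)) = (9 + 2*729)/(1/(-12)) = (9 + 1458)/(-1/12) = 1467*(-12) = -17604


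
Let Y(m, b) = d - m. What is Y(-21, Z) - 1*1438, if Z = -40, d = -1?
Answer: -1418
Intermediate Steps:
Y(m, b) = -1 - m
Y(-21, Z) - 1*1438 = (-1 - 1*(-21)) - 1*1438 = (-1 + 21) - 1438 = 20 - 1438 = -1418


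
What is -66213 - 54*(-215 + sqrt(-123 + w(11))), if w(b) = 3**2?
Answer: -54603 - 54*I*sqrt(114) ≈ -54603.0 - 576.56*I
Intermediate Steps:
w(b) = 9
-66213 - 54*(-215 + sqrt(-123 + w(11))) = -66213 - 54*(-215 + sqrt(-123 + 9)) = -66213 - 54*(-215 + sqrt(-114)) = -66213 - 54*(-215 + I*sqrt(114)) = -66213 - (-11610 + 54*I*sqrt(114)) = -66213 + (11610 - 54*I*sqrt(114)) = -54603 - 54*I*sqrt(114)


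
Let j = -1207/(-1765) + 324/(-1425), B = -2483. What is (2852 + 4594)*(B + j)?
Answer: -3099475563864/167675 ≈ -1.8485e+7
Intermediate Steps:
j = 76541/167675 (j = -1207*(-1/1765) + 324*(-1/1425) = 1207/1765 - 108/475 = 76541/167675 ≈ 0.45648)
(2852 + 4594)*(B + j) = (2852 + 4594)*(-2483 + 76541/167675) = 7446*(-416260484/167675) = -3099475563864/167675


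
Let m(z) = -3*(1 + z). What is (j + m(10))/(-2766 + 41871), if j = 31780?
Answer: 31747/39105 ≈ 0.81184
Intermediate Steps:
m(z) = -3 - 3*z
(j + m(10))/(-2766 + 41871) = (31780 + (-3 - 3*10))/(-2766 + 41871) = (31780 + (-3 - 30))/39105 = (31780 - 33)*(1/39105) = 31747*(1/39105) = 31747/39105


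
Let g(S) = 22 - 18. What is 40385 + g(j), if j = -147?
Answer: 40389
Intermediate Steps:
g(S) = 4
40385 + g(j) = 40385 + 4 = 40389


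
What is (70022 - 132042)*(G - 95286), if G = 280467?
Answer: -11484925620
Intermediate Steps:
(70022 - 132042)*(G - 95286) = (70022 - 132042)*(280467 - 95286) = -62020*185181 = -11484925620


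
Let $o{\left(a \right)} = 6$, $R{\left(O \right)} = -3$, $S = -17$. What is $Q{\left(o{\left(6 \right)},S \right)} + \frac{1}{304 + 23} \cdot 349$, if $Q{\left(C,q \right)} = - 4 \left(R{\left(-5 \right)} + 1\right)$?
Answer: $\frac{2965}{327} \approx 9.0673$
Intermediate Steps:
$Q{\left(C,q \right)} = 8$ ($Q{\left(C,q \right)} = - 4 \left(-3 + 1\right) = \left(-4\right) \left(-2\right) = 8$)
$Q{\left(o{\left(6 \right)},S \right)} + \frac{1}{304 + 23} \cdot 349 = 8 + \frac{1}{304 + 23} \cdot 349 = 8 + \frac{1}{327} \cdot 349 = 8 + \frac{349}{327} = \frac{2965}{327}$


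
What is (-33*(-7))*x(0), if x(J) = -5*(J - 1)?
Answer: 1155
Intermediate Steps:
x(J) = 5 - 5*J (x(J) = -5*(-1 + J) = 5 - 5*J)
(-33*(-7))*x(0) = (-33*(-7))*(5 - 5*0) = 231*(5 + 0) = 231*5 = 1155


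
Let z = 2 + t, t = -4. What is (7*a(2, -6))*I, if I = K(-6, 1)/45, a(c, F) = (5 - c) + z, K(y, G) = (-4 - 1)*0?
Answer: 0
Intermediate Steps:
z = -2 (z = 2 - 4 = -2)
K(y, G) = 0 (K(y, G) = -5*0 = 0)
a(c, F) = 3 - c (a(c, F) = (5 - c) - 2 = 3 - c)
I = 0 (I = 0/45 = 0*(1/45) = 0)
(7*a(2, -6))*I = (7*(3 - 1*2))*0 = (7*(3 - 2))*0 = (7*1)*0 = 7*0 = 0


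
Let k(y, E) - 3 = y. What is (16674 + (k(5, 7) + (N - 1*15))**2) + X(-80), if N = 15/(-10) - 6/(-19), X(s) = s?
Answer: 24058457/1444 ≈ 16661.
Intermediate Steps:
k(y, E) = 3 + y
N = -45/38 (N = 15*(-1/10) - 6*(-1/19) = -3/2 + 6/19 = -45/38 ≈ -1.1842)
(16674 + (k(5, 7) + (N - 1*15))**2) + X(-80) = (16674 + ((3 + 5) + (-45/38 - 1*15))**2) - 80 = (16674 + (8 + (-45/38 - 15))**2) - 80 = (16674 + (8 - 615/38)**2) - 80 = (16674 + (-311/38)**2) - 80 = (16674 + 96721/1444) - 80 = 24173977/1444 - 80 = 24058457/1444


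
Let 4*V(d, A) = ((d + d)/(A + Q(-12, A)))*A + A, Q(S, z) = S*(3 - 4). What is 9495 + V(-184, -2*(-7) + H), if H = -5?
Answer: 264819/28 ≈ 9457.8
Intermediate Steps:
Q(S, z) = -S (Q(S, z) = S*(-1) = -S)
V(d, A) = A/4 + A*d/(2*(12 + A)) (V(d, A) = (((d + d)/(A - 1*(-12)))*A + A)/4 = (((2*d)/(A + 12))*A + A)/4 = (((2*d)/(12 + A))*A + A)/4 = ((2*d/(12 + A))*A + A)/4 = (2*A*d/(12 + A) + A)/4 = (A + 2*A*d/(12 + A))/4 = A/4 + A*d/(2*(12 + A)))
9495 + V(-184, -2*(-7) + H) = 9495 + (-2*(-7) - 5)*(12 + (-2*(-7) - 5) + 2*(-184))/(4*(12 + (-2*(-7) - 5))) = 9495 + (14 - 5)*(12 + (14 - 5) - 368)/(4*(12 + (14 - 5))) = 9495 + (1/4)*9*(12 + 9 - 368)/(12 + 9) = 9495 + (1/4)*9*(-347)/21 = 9495 + (1/4)*9*(1/21)*(-347) = 9495 - 1041/28 = 264819/28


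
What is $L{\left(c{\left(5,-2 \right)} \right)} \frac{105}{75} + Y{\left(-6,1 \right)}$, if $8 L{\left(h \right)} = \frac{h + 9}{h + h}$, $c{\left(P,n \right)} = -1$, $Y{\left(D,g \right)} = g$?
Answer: $\frac{3}{10} \approx 0.3$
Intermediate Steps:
$L{\left(h \right)} = \frac{9 + h}{16 h}$ ($L{\left(h \right)} = \frac{\left(h + 9\right) \frac{1}{h + h}}{8} = \frac{\left(9 + h\right) \frac{1}{2 h}}{8} = \frac{\frac{1}{2} \frac{1}{h} \left(9 + h\right)}{8} = \frac{9 + h}{16 h}$)
$L{\left(c{\left(5,-2 \right)} \right)} \frac{105}{75} + Y{\left(-6,1 \right)} = \frac{9 - 1}{16 \left(-1\right)} \frac{105}{75} + 1 = \frac{1}{16} \left(-1\right) 8 \cdot 105 \cdot \frac{1}{75} + 1 = \left(- \frac{1}{2}\right) \frac{7}{5} + 1 = - \frac{7}{10} + 1 = \frac{3}{10}$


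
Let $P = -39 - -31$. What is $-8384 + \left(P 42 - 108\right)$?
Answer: $-8828$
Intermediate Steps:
$P = -8$ ($P = -39 + 31 = -8$)
$-8384 + \left(P 42 - 108\right) = -8384 - 444 = -8828$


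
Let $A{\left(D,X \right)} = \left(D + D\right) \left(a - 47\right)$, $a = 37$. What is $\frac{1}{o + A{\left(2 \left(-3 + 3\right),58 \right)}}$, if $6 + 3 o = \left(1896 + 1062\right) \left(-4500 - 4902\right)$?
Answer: $- \frac{1}{9270374} \approx -1.0787 \cdot 10^{-7}$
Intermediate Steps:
$A{\left(D,X \right)} = - 20 D$ ($A{\left(D,X \right)} = \left(D + D\right) \left(37 - 47\right) = 2 D \left(-10\right) = - 20 D$)
$o = -9270374$ ($o = -2 + \frac{\left(1896 + 1062\right) \left(-4500 - 4902\right)}{3} = -2 + \frac{2958 \left(-9402\right)}{3} = -2 + \frac{1}{3} \left(-27811116\right) = -2 - 9270372 = -9270374$)
$\frac{1}{o + A{\left(2 \left(-3 + 3\right),58 \right)}} = \frac{1}{-9270374 - 20 \cdot 2 \left(-3 + 3\right)} = \frac{1}{-9270374 - 20 \cdot 2 \cdot 0} = \frac{1}{-9270374 - 0} = \frac{1}{-9270374 + 0} = \frac{1}{-9270374} = - \frac{1}{9270374}$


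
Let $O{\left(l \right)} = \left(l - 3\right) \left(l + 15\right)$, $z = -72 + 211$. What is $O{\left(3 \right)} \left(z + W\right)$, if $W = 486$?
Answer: $0$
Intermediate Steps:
$z = 139$
$O{\left(l \right)} = \left(-3 + l\right) \left(15 + l\right)$
$O{\left(3 \right)} \left(z + W\right) = \left(-45 + 3^{2} + 12 \cdot 3\right) \left(139 + 486\right) = \left(-45 + 9 + 36\right) 625 = 0 \cdot 625 = 0$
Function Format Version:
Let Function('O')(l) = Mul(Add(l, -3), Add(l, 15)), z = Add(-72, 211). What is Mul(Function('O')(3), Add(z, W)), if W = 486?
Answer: 0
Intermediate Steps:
z = 139
Function('O')(l) = Mul(Add(-3, l), Add(15, l))
Mul(Function('O')(3), Add(z, W)) = Mul(Add(-45, Pow(3, 2), Mul(12, 3)), Add(139, 486)) = Mul(Add(-45, 9, 36), 625) = Mul(0, 625) = 0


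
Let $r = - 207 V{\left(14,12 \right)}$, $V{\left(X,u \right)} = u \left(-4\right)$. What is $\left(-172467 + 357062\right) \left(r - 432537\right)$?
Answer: $-78010031595$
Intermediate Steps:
$V{\left(X,u \right)} = - 4 u$
$r = 9936$ ($r = - 207 \left(\left(-4\right) 12\right) = \left(-207\right) \left(-48\right) = 9936$)
$\left(-172467 + 357062\right) \left(r - 432537\right) = \left(-172467 + 357062\right) \left(9936 - 432537\right) = 184595 \left(-422601\right) = -78010031595$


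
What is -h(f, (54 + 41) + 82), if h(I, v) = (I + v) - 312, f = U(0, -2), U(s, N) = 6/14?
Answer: 942/7 ≈ 134.57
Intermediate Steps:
U(s, N) = 3/7 (U(s, N) = 6*(1/14) = 3/7)
f = 3/7 ≈ 0.42857
h(I, v) = -312 + I + v
-h(f, (54 + 41) + 82) = -(-312 + 3/7 + ((54 + 41) + 82)) = -(-312 + 3/7 + (95 + 82)) = -(-312 + 3/7 + 177) = -1*(-942/7) = 942/7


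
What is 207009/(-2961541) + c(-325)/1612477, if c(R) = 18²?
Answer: -30257973819/434128795187 ≈ -0.069698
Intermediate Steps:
c(R) = 324
207009/(-2961541) + c(-325)/1612477 = 207009/(-2961541) + 324/1612477 = 207009*(-1/2961541) + 324*(1/1612477) = -18819/269231 + 324/1612477 = -30257973819/434128795187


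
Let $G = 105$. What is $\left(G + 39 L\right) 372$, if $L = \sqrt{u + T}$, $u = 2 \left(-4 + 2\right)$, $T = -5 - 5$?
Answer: $39060 + 14508 i \sqrt{14} \approx 39060.0 + 54284.0 i$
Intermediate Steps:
$T = -10$ ($T = -5 - 5 = -10$)
$u = -4$ ($u = 2 \left(-2\right) = -4$)
$L = i \sqrt{14}$ ($L = \sqrt{-4 - 10} = \sqrt{-14} = i \sqrt{14} \approx 3.7417 i$)
$\left(G + 39 L\right) 372 = \left(105 + 39 i \sqrt{14}\right) 372 = 39060 + 14508 i \sqrt{14}$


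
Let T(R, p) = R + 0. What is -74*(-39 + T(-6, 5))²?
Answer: -149850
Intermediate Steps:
T(R, p) = R
-74*(-39 + T(-6, 5))² = -74*(-39 - 6)² = -74*(-45)² = -74*2025 = -149850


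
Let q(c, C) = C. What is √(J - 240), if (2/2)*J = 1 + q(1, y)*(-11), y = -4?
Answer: I*√195 ≈ 13.964*I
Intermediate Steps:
J = 45 (J = 1 - 4*(-11) = 1 + 44 = 45)
√(J - 240) = √(45 - 240) = √(-195) = I*√195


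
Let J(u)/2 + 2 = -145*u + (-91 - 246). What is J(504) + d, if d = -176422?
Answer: -323260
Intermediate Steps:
J(u) = -678 - 290*u (J(u) = -4 + 2*(-145*u + (-91 - 246)) = -4 + 2*(-145*u - 337) = -4 + 2*(-337 - 145*u) = -4 + (-674 - 290*u) = -678 - 290*u)
J(504) + d = (-678 - 290*504) - 176422 = (-678 - 146160) - 176422 = -146838 - 176422 = -323260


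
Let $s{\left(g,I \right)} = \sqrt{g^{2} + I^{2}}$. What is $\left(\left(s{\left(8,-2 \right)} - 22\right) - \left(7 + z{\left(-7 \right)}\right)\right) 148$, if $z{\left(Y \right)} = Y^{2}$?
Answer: $-11544 + 296 \sqrt{17} \approx -10324.0$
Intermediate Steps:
$s{\left(g,I \right)} = \sqrt{I^{2} + g^{2}}$
$\left(\left(s{\left(8,-2 \right)} - 22\right) - \left(7 + z{\left(-7 \right)}\right)\right) 148 = \left(\left(\sqrt{\left(-2\right)^{2} + 8^{2}} - 22\right) - 56\right) 148 = \left(\left(\sqrt{4 + 64} - 22\right) - 56\right) 148 = \left(\left(\sqrt{68} - 22\right) - 56\right) 148 = \left(\left(2 \sqrt{17} - 22\right) - 56\right) 148 = \left(\left(-22 + 2 \sqrt{17}\right) - 56\right) 148 = \left(-78 + 2 \sqrt{17}\right) 148 = -11544 + 296 \sqrt{17}$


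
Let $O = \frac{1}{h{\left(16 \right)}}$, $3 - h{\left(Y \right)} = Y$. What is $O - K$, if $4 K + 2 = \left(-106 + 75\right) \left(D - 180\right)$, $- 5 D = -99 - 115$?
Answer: $- \frac{69087}{65} \approx -1062.9$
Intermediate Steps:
$h{\left(Y \right)} = 3 - Y$
$D = \frac{214}{5}$ ($D = - \frac{-99 - 115}{5} = \left(- \frac{1}{5}\right) \left(-214\right) = \frac{214}{5} \approx 42.8$)
$O = - \frac{1}{13}$ ($O = \frac{1}{3 - 16} = \frac{1}{-13} = - \frac{1}{13} \approx -0.076923$)
$K = \frac{5314}{5}$ ($K = - \frac{1}{2} + \frac{\left(-106 + 75\right) \left(\frac{214}{5} - 180\right)}{4} = - \frac{1}{2} + \frac{\left(-31\right) \left(- \frac{686}{5}\right)}{4} = - \frac{1}{2} + \frac{1}{4} \cdot \frac{21266}{5} = - \frac{1}{2} + \frac{10633}{10} = \frac{5314}{5} \approx 1062.8$)
$O - K = - \frac{1}{13} - \frac{5314}{5} = - \frac{69087}{65}$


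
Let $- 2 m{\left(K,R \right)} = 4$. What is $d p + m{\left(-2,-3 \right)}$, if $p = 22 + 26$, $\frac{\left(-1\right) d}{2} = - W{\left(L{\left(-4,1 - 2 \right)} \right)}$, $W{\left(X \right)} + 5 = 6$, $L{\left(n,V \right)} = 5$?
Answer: $94$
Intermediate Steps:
$m{\left(K,R \right)} = -2$ ($m{\left(K,R \right)} = \left(- \frac{1}{2}\right) 4 = -2$)
$W{\left(X \right)} = 1$ ($W{\left(X \right)} = -5 + 6 = 1$)
$d = 2$ ($d = - 2 \left(\left(-1\right) 1\right) = \left(-2\right) \left(-1\right) = 2$)
$p = 48$
$d p + m{\left(-2,-3 \right)} = 2 \cdot 48 - 2 = 96 - 2 = 94$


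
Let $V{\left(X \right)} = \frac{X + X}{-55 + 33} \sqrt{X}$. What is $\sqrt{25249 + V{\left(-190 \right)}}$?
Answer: $\frac{\sqrt{3055129 + 2090 i \sqrt{190}}}{11} \approx 158.9 + 0.74917 i$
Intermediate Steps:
$V{\left(X \right)} = - \frac{X^{\frac{3}{2}}}{11}$ ($V{\left(X \right)} = \frac{2 X}{-22} \sqrt{X} = 2 X \left(- \frac{1}{22}\right) \sqrt{X} = - \frac{X}{11} \sqrt{X} = - \frac{X^{\frac{3}{2}}}{11}$)
$\sqrt{25249 + V{\left(-190 \right)}} = \sqrt{25249 - \frac{\left(-190\right)^{\frac{3}{2}}}{11}} = \sqrt{25249 - \frac{\left(-190\right) i \sqrt{190}}{11}} = \sqrt{25249 + \frac{190 i \sqrt{190}}{11}}$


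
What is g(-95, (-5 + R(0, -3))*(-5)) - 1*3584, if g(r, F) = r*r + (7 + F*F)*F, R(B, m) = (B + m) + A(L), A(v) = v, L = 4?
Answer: 13581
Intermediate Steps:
R(B, m) = 4 + B + m (R(B, m) = (B + m) + 4 = 4 + B + m)
g(r, F) = r² + F*(7 + F²) (g(r, F) = r² + (7 + F²)*F = r² + F*(7 + F²))
g(-95, (-5 + R(0, -3))*(-5)) - 1*3584 = (((-5 + (4 + 0 - 3))*(-5))³ + (-95)² + 7*((-5 + (4 + 0 - 3))*(-5))) - 1*3584 = (((-5 + 1)*(-5))³ + 9025 + 7*((-5 + 1)*(-5))) - 3584 = ((-4*(-5))³ + 9025 + 7*(-4*(-5))) - 3584 = (20³ + 9025 + 7*20) - 3584 = (8000 + 9025 + 140) - 3584 = 17165 - 3584 = 13581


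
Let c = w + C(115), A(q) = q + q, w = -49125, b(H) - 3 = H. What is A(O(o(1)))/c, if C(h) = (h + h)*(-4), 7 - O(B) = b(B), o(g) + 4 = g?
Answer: -14/50045 ≈ -0.00027975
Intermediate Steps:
b(H) = 3 + H
o(g) = -4 + g
O(B) = 4 - B (O(B) = 7 - (3 + B) = 7 + (-3 - B) = 4 - B)
A(q) = 2*q
C(h) = -8*h (C(h) = (2*h)*(-4) = -8*h)
c = -50045 (c = -49125 - 8*115 = -49125 - 920 = -50045)
A(O(o(1)))/c = (2*(4 - (-4 + 1)))/(-50045) = (2*(4 - 1*(-3)))*(-1/50045) = (2*(4 + 3))*(-1/50045) = (2*7)*(-1/50045) = 14*(-1/50045) = -14/50045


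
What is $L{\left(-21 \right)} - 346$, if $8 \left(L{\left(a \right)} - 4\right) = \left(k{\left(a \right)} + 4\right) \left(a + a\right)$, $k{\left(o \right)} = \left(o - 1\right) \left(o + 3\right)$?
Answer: $-2442$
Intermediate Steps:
$k{\left(o \right)} = \left(-1 + o\right) \left(3 + o\right)$
$L{\left(a \right)} = 4 + \frac{a \left(1 + a^{2} + 2 a\right)}{4}$ ($L{\left(a \right)} = 4 + \frac{\left(\left(-3 + a^{2} + 2 a\right) + 4\right) \left(a + a\right)}{8} = 4 + \frac{\left(1 + a^{2} + 2 a\right) 2 a}{8} = 4 + \frac{2 a \left(1 + a^{2} + 2 a\right)}{8} = 4 + \frac{a \left(1 + a^{2} + 2 a\right)}{4}$)
$L{\left(-21 \right)} - 346 = \left(4 + \frac{\left(-21\right)^{2}}{2} + \frac{1}{4} \left(-21\right) + \frac{\left(-21\right)^{3}}{4}\right) - 346 = \left(4 + \frac{1}{2} \cdot 441 - \frac{21}{4} + \frac{1}{4} \left(-9261\right)\right) - 346 = \left(4 + \frac{441}{2} - \frac{21}{4} - \frac{9261}{4}\right) - 346 = -2096 - 346 = -2442$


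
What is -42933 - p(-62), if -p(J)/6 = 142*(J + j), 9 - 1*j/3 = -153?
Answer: 318315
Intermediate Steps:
j = 486 (j = 27 - 3*(-153) = 27 + 459 = 486)
p(J) = -414072 - 852*J (p(J) = -852*(J + 486) = -852*(486 + J) = -6*(69012 + 142*J) = -414072 - 852*J)
-42933 - p(-62) = -42933 - (-414072 - 852*(-62)) = -42933 - (-414072 + 52824) = -42933 - 1*(-361248) = -42933 + 361248 = 318315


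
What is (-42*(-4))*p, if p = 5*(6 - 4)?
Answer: 1680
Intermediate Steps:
p = 10 (p = 5*2 = 10)
(-42*(-4))*p = -42*(-4)*10 = 168*10 = 1680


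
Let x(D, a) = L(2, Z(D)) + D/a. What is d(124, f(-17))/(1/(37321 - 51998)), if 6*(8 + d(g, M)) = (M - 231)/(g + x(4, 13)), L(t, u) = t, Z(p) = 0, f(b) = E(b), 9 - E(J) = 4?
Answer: 599951729/4926 ≈ 1.2179e+5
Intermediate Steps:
E(J) = 5 (E(J) = 9 - 1*4 = 9 - 4 = 5)
f(b) = 5
x(D, a) = 2 + D/a
d(g, M) = -8 + (-231 + M)/(6*(30/13 + g)) (d(g, M) = -8 + ((M - 231)/(g + (2 + 4/13)))/6 = -8 + ((-231 + M)/(g + (2 + 4*(1/13))))/6 = -8 + ((-231 + M)/(g + (2 + 4/13)))/6 = -8 + ((-231 + M)/(g + 30/13))/6 = -8 + ((-231 + M)/(30/13 + g))/6 = -8 + (-231 + M)/(6*(30/13 + g)))
d(124, f(-17))/(1/(37321 - 51998)) = ((-4443 - 624*124 + 13*5)/(6*(30 + 13*124)))/(1/(37321 - 51998)) = ((-4443 - 77376 + 65)/(6*(30 + 1612)))/(1/(-14677)) = ((1/6)*(-81754)/1642)/(-1/14677) = ((1/6)*(1/1642)*(-81754))*(-14677) = -40877/4926*(-14677) = 599951729/4926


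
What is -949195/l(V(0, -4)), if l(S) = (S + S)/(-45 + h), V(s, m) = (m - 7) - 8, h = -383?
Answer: -203127730/19 ≈ -1.0691e+7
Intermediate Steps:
V(s, m) = -15 + m (V(s, m) = (-7 + m) - 8 = -15 + m)
l(S) = -S/214 (l(S) = (S + S)/(-45 - 383) = (2*S)/(-428) = (2*S)*(-1/428) = -S/214)
-949195/l(V(0, -4)) = -949195*(-214/(-15 - 4)) = -949195/((-1/214*(-19))) = -949195/19/214 = -949195*214/19 = -203127730/19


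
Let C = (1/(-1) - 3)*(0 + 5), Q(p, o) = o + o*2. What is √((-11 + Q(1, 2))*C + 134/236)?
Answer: √1400306/118 ≈ 10.028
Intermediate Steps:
Q(p, o) = 3*o (Q(p, o) = o + 2*o = 3*o)
C = -20 (C = (-1 - 3)*5 = -4*5 = -20)
√((-11 + Q(1, 2))*C + 134/236) = √((-11 + 3*2)*(-20) + 134/236) = √((-11 + 6)*(-20) + 134*(1/236)) = √(-5*(-20) + 67/118) = √(100 + 67/118) = √(11867/118) = √1400306/118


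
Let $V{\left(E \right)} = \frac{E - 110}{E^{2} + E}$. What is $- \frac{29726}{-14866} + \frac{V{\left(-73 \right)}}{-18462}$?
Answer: $\frac{480750490325}{240423536592} \approx 1.9996$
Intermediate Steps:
$V{\left(E \right)} = \frac{-110 + E}{E + E^{2}}$
$- \frac{29726}{-14866} + \frac{V{\left(-73 \right)}}{-18462} = - \frac{29726}{-14866} + \frac{\frac{1}{-73} \frac{1}{1 - 73} \left(-110 - 73\right)}{-18462} = \left(-29726\right) \left(- \frac{1}{14866}\right) + \left(- \frac{1}{73}\right) \frac{1}{-72} \left(-183\right) \left(- \frac{1}{18462}\right) = \frac{14863}{7433} + \left(- \frac{1}{73}\right) \left(- \frac{1}{72}\right) \left(-183\right) \left(- \frac{1}{18462}\right) = \frac{14863}{7433} - - \frac{61}{32345424} = \frac{14863}{7433} + \frac{61}{32345424} = \frac{480750490325}{240423536592}$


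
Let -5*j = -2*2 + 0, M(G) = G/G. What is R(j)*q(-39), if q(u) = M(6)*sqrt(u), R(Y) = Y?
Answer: 4*I*sqrt(39)/5 ≈ 4.996*I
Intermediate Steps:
M(G) = 1
j = 4/5 (j = -(-2*2 + 0)/5 = -(-4 + 0)/5 = -1/5*(-4) = 4/5 ≈ 0.80000)
q(u) = sqrt(u) (q(u) = 1*sqrt(u) = sqrt(u))
R(j)*q(-39) = 4*sqrt(-39)/5 = 4*(I*sqrt(39))/5 = 4*I*sqrt(39)/5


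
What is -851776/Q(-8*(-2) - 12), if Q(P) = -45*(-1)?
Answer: -851776/45 ≈ -18928.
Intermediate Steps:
Q(P) = 45
-851776/Q(-8*(-2) - 12) = -851776/45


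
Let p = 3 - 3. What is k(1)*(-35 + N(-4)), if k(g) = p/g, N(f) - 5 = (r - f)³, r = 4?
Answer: 0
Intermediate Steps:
N(f) = 5 + (4 - f)³
p = 0
k(g) = 0 (k(g) = 0/g = 0)
k(1)*(-35 + N(-4)) = 0*(-35 + (5 - (-4 - 4)³)) = 0*(-35 + (5 - 1*(-8)³)) = 0*(-35 + (5 - 1*(-512))) = 0*(-35 + (5 + 512)) = 0*(-35 + 517) = 0*482 = 0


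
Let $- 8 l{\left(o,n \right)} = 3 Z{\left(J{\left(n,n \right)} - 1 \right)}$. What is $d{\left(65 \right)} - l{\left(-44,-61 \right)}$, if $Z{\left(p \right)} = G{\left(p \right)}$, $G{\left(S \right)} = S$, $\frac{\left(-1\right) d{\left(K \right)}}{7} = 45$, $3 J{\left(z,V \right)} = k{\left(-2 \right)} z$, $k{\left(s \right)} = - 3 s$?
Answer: $- \frac{2889}{8} \approx -361.13$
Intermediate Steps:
$J{\left(z,V \right)} = 2 z$ ($J{\left(z,V \right)} = \frac{\left(-3\right) \left(-2\right) z}{3} = \frac{6 z}{3} = 2 z$)
$d{\left(K \right)} = -315$ ($d{\left(K \right)} = \left(-7\right) 45 = -315$)
$Z{\left(p \right)} = p$
$l{\left(o,n \right)} = \frac{3}{8} - \frac{3 n}{4}$ ($l{\left(o,n \right)} = - \frac{3 \left(2 n - 1\right)}{8} = - \frac{3 \left(-1 + 2 n\right)}{8} = - \frac{-3 + 6 n}{8} = \frac{3}{8} - \frac{3 n}{4}$)
$d{\left(65 \right)} - l{\left(-44,-61 \right)} = -315 - \left(\frac{3}{8} - - \frac{183}{4}\right) = -315 - \left(\frac{3}{8} + \frac{183}{4}\right) = -315 - \frac{369}{8} = - \frac{2889}{8}$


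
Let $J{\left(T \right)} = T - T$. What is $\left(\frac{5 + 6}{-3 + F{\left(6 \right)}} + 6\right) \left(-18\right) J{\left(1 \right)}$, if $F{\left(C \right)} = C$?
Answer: $0$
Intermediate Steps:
$J{\left(T \right)} = 0$
$\left(\frac{5 + 6}{-3 + F{\left(6 \right)}} + 6\right) \left(-18\right) J{\left(1 \right)} = \left(\frac{5 + 6}{-3 + 6} + 6\right) \left(-18\right) 0 = \left(\frac{11}{3} + 6\right) \left(-18\right) 0 = \frac{29}{3} \left(-18\right) 0 = \left(-174\right) 0 = 0$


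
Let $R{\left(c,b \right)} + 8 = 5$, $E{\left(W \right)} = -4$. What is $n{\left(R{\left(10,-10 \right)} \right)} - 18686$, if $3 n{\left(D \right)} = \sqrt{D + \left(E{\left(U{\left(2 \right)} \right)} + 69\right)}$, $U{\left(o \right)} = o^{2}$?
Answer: $-18686 + \frac{\sqrt{62}}{3} \approx -18683.0$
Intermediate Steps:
$R{\left(c,b \right)} = -3$ ($R{\left(c,b \right)} = -8 + 5 = -3$)
$n{\left(D \right)} = \frac{\sqrt{65 + D}}{3}$ ($n{\left(D \right)} = \frac{\sqrt{D + \left(-4 + 69\right)}}{3} = \frac{\sqrt{D + 65}}{3} = \frac{\sqrt{65 + D}}{3}$)
$n{\left(R{\left(10,-10 \right)} \right)} - 18686 = \frac{\sqrt{65 - 3}}{3} - 18686 = \frac{\sqrt{62}}{3} - 18686 = -18686 + \frac{\sqrt{62}}{3}$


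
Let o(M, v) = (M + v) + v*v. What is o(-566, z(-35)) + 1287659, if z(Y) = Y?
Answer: 1288283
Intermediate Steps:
o(M, v) = M + v + v² (o(M, v) = (M + v) + v² = M + v + v²)
o(-566, z(-35)) + 1287659 = (-566 - 35 + (-35)²) + 1287659 = (-566 - 35 + 1225) + 1287659 = 624 + 1287659 = 1288283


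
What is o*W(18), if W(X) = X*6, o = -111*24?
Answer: -287712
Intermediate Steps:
o = -2664
W(X) = 6*X
o*W(18) = -15984*18 = -2664*108 = -287712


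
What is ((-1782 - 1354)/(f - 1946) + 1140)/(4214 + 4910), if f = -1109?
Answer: 871459/6968455 ≈ 0.12506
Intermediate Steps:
((-1782 - 1354)/(f - 1946) + 1140)/(4214 + 4910) = ((-1782 - 1354)/(-1109 - 1946) + 1140)/(4214 + 4910) = (-3136/(-3055) + 1140)/9124 = (-3136*(-1/3055) + 1140)*(1/9124) = (3136/3055 + 1140)*(1/9124) = (3485836/3055)*(1/9124) = 871459/6968455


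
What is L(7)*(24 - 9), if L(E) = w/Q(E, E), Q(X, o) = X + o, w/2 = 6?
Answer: 90/7 ≈ 12.857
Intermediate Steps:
w = 12 (w = 2*6 = 12)
L(E) = 6/E (L(E) = 12/(E + E) = 12/((2*E)) = 12*(1/(2*E)) = 6/E)
L(7)*(24 - 9) = (6/7)*(24 - 9) = (6*(1/7))*15 = (6/7)*15 = 90/7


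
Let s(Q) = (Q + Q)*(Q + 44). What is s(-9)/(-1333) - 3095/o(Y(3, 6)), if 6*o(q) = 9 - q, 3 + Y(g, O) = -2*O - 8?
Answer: -12366825/21328 ≈ -579.84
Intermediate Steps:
s(Q) = 2*Q*(44 + Q) (s(Q) = (2*Q)*(44 + Q) = 2*Q*(44 + Q))
Y(g, O) = -11 - 2*O (Y(g, O) = -3 + (-2*O - 8) = -3 + (-8 - 2*O) = -11 - 2*O)
o(q) = 3/2 - q/6 (o(q) = (9 - q)/6 = 3/2 - q/6)
s(-9)/(-1333) - 3095/o(Y(3, 6)) = (2*(-9)*(44 - 9))/(-1333) - 3095/(3/2 - (-11 - 2*6)/6) = (2*(-9)*35)*(-1/1333) - 3095/(3/2 - (-11 - 12)/6) = -630*(-1/1333) - 3095/(3/2 - ⅙*(-23)) = 630/1333 - 3095/(3/2 + 23/6) = 630/1333 - 3095/16/3 = 630/1333 - 3095*3/16 = 630/1333 - 9285/16 = -12366825/21328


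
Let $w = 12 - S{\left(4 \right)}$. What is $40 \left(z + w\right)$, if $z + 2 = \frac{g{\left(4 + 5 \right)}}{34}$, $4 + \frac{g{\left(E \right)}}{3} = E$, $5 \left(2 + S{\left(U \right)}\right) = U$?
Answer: $\frac{7916}{17} \approx 465.65$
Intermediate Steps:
$S{\left(U \right)} = -2 + \frac{U}{5}$
$g{\left(E \right)} = -12 + 3 E$
$z = - \frac{53}{34}$ ($z = -2 + \frac{-12 + 3 \left(4 + 5\right)}{34} = -2 + \left(-12 + 3 \cdot 9\right) \frac{1}{34} = -2 + \left(-12 + 27\right) \frac{1}{34} = -2 + 15 \cdot \frac{1}{34} = -2 + \frac{15}{34} = - \frac{53}{34} \approx -1.5588$)
$w = \frac{66}{5}$ ($w = 12 - \left(-2 + \frac{1}{5} \cdot 4\right) = 12 - \left(-2 + \frac{4}{5}\right) = 12 - - \frac{6}{5} = 12 + \frac{6}{5} = \frac{66}{5} \approx 13.2$)
$40 \left(z + w\right) = 40 \left(- \frac{53}{34} + \frac{66}{5}\right) = 40 \cdot \frac{1979}{170} = \frac{7916}{17}$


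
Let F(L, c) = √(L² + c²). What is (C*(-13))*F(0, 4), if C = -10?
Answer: 520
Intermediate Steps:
(C*(-13))*F(0, 4) = (-10*(-13))*√(0² + 4²) = 130*√(0 + 16) = 130*√16 = 130*4 = 520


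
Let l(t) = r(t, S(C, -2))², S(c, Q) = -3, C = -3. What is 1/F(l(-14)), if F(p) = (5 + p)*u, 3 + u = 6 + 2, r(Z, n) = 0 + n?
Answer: 1/70 ≈ 0.014286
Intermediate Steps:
r(Z, n) = n
u = 5 (u = -3 + (6 + 2) = -3 + 8 = 5)
l(t) = 9 (l(t) = (-3)² = 9)
F(p) = 25 + 5*p (F(p) = (5 + p)*5 = 25 + 5*p)
1/F(l(-14)) = 1/(25 + 5*9) = 1/(25 + 45) = 1/70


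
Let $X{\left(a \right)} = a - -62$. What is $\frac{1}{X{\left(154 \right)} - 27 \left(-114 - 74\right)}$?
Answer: $\frac{1}{5292} \approx 0.00018896$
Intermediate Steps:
$X{\left(a \right)} = 62 + a$ ($X{\left(a \right)} = a + 62 = 62 + a$)
$\frac{1}{X{\left(154 \right)} - 27 \left(-114 - 74\right)} = \frac{1}{\left(62 + 154\right) - 27 \left(-114 - 74\right)} = \frac{1}{216 - -5076} = \frac{1}{216 + 5076} = \frac{1}{5292}$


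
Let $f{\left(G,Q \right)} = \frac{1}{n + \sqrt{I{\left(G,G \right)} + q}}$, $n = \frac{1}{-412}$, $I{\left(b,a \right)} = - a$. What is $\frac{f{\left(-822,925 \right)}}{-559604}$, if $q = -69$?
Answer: $- \frac{103}{17881758434131} - \frac{42436 \sqrt{753}}{17881758434131} \approx -6.5127 \cdot 10^{-8}$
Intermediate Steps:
$n = - \frac{1}{412} \approx -0.0024272$
$f{\left(G,Q \right)} = \frac{1}{- \frac{1}{412} + \sqrt{-69 - G}}$ ($f{\left(G,Q \right)} = \frac{1}{- \frac{1}{412} + \sqrt{- G - 69}} = \frac{1}{- \frac{1}{412} + \sqrt{-69 - G}}$)
$\frac{f{\left(-822,925 \right)}}{-559604} = \frac{412 \frac{1}{-1 + 412 \sqrt{-69 - -822}}}{-559604} = \frac{412}{-1 + 412 \sqrt{-69 + 822}} \left(- \frac{1}{559604}\right) = \frac{412}{-1 + 412 \sqrt{753}} \left(- \frac{1}{559604}\right) = - \frac{103}{139901 \left(-1 + 412 \sqrt{753}\right)}$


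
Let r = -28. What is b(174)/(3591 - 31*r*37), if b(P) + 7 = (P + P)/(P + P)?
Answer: -6/35707 ≈ -0.00016803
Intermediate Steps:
b(P) = -6 (b(P) = -7 + (P + P)/(P + P) = -7 + (2*P)/((2*P)) = -7 + (2*P)*(1/(2*P)) = -7 + 1 = -6)
b(174)/(3591 - 31*r*37) = -6/(3591 - 31*(-28)*37) = -6/(3591 - (-868)*37) = -6/(3591 - 1*(-32116)) = -6/(3591 + 32116) = -6/35707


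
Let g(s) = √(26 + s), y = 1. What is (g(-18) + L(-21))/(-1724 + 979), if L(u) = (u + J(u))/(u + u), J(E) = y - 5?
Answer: -5/6258 - 2*√2/745 ≈ -0.0045955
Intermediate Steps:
J(E) = -4 (J(E) = 1 - 5 = -4)
L(u) = (-4 + u)/(2*u) (L(u) = (u - 4)/(u + u) = (-4 + u)/((2*u)) = (-4 + u)*(1/(2*u)) = (-4 + u)/(2*u))
(g(-18) + L(-21))/(-1724 + 979) = (√(26 - 18) + (½)*(-4 - 21)/(-21))/(-1724 + 979) = (√8 + (½)*(-1/21)*(-25))/(-745) = (2*√2 + 25/42)*(-1/745) = (25/42 + 2*√2)*(-1/745) = -5/6258 - 2*√2/745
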